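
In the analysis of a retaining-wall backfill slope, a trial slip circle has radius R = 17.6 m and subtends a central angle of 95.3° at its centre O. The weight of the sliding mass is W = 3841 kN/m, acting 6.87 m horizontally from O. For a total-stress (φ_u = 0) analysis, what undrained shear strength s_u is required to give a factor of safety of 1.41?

s_u = 72.2 kPa

FS = s_u·L_a·R / (W·d), so s_u = FS·W·d / (L_a·R).
Arc length L_a = R·θ = 17.6·(95.3°·π/180) = 17.6·1.6633 = 29.27 m
s_u = 1.41·3841·6.87 / (29.27·17.6) = 37206.6 / 515.22 = 72.21 kPa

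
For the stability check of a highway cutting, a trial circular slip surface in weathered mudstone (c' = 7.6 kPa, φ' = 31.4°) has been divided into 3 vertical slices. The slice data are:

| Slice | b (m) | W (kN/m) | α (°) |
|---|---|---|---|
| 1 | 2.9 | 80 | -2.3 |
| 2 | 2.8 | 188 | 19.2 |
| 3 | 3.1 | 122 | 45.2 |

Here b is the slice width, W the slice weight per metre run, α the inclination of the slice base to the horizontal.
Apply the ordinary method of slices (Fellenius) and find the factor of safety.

FS = 1.98

Ordinary method of slices: FS = Σ[c'·Δl_i + (W_i cosα_i)·tanφ'] / Σ W_i sinα_i, with Δl_i = b_i / cosα_i.
Slice 1: Δl = 2.9/cos(-2.3°) = 2.902 m; N'_1 = 80·cos(-2.3°) = 79.9; c'Δl = 22.06; W sinα = -3.2
Slice 2: Δl = 2.8/cos19.2° = 2.965 m; N'_2 = 188·cos19.2° = 177.5; c'Δl = 22.53; W sinα = 61.8
Slice 3: Δl = 3.1/cos45.2° = 4.399 m; N'_3 = 122·cos45.2° = 86.0; c'Δl = 33.44; W sinα = 86.6
Σc'Δl = 78.0 kN/m; ΣN' = 343.4 kN/m; ΣW sinα = 145.2 kN/m
Resisting = 78.0 + 343.4·tan31.4° = 78.0 + 209.6 = 287.7 kN/m
FS = 287.7 / 145.2 = 1.981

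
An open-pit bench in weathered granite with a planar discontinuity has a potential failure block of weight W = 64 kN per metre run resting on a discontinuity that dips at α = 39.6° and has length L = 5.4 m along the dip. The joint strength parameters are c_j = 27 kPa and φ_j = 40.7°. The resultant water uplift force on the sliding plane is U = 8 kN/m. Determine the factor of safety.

FS = 4.45

Resolving the block weight along and normal to the plane and applying the Mohr–Coulomb strength on the joint:
N' = W cosα − U = 64·cos39.6° − 8 = 41.3 kN/m
Driving force T = W sinα = 64·sin39.6° = 40.8 kN/m
Resisting force R = c_j·L + N'·tanφ_j = 27·5.4 + 41.3·tan40.7° = 145.8 + 35.5 = 181.3 kN/m
FS = R / T = 181.3 / 40.8 = 4.445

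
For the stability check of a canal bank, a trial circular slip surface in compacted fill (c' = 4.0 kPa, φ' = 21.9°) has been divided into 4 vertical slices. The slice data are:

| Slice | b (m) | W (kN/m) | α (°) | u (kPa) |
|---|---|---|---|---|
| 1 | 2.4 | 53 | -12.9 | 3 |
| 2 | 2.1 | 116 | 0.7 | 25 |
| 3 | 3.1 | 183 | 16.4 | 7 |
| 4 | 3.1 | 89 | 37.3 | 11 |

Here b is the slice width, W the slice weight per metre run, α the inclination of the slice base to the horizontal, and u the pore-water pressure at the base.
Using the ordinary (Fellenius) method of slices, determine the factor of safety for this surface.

FS = 1.71

Ordinary method of slices: FS = Σ[c'·Δl_i + (W_i cosα_i − u_i·Δl_i)·tanφ'] / Σ W_i sinα_i, with Δl_i = b_i / cosα_i.
Slice 1: Δl = 2.4/cos(-12.9°) = 2.462 m; N'_1 = 53·cos(-12.9°) − 3·2.462 = 44.3; c'Δl = 9.85; W sinα = -11.8
Slice 2: Δl = 2.1/cos0.7° = 2.100 m; N'_2 = 116·cos0.7° − 25·2.100 = 63.5; c'Δl = 8.40; W sinα = 1.4
Slice 3: Δl = 3.1/cos16.4° = 3.231 m; N'_3 = 183·cos16.4° − 7·3.231 = 152.9; c'Δl = 12.93; W sinα = 51.7
Slice 4: Δl = 3.1/cos37.3° = 3.897 m; N'_4 = 89·cos37.3° − 11·3.897 = 27.9; c'Δl = 15.59; W sinα = 53.9
Σc'Δl = 46.8 kN/m; ΣN' = 288.6 kN/m; ΣW sinα = 95.2 kN/m
Resisting = 46.8 + 288.6·tan21.9° = 46.8 + 116.0 = 162.8 kN/m
FS = 162.8 / 95.2 = 1.710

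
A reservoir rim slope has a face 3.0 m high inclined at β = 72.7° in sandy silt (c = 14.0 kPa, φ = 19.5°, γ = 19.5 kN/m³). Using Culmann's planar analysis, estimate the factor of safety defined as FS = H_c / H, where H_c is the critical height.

H_c = (4c/γ) · sinβ cosφ / [1 − cos(β − φ)]
    = (4·14.0/19.5) · sin72.7°·cos19.5° / [1 − cos53.2°]
    = 2.872 · 0.9000 / 0.4010 = 6.45 m
FS = H_c / H = 6.45 / 3.0 = 2.149

FS = 2.15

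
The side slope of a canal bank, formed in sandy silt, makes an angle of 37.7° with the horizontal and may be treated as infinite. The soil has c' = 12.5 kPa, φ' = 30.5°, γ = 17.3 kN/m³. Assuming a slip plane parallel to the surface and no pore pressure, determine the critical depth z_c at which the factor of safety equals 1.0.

z_c = 6.28 m

Setting FS = 1.00 in FS = [c' + γz cos²β tanφ'] / [γz sinβ cosβ] and solving for z:
z = c' / [γ cosβ (FS·sinβ − cosβ·tanφ')]
  = 12.5 / [17.3·cos37.7°·(1.00·sin37.7° − cos37.7°·tan30.5°)]
  = 12.5 / [17.3·0.7912·(1.00·0.6115 − 0.7912·0.5890)]
  = 12.5 / 1.9911 = 6.278 m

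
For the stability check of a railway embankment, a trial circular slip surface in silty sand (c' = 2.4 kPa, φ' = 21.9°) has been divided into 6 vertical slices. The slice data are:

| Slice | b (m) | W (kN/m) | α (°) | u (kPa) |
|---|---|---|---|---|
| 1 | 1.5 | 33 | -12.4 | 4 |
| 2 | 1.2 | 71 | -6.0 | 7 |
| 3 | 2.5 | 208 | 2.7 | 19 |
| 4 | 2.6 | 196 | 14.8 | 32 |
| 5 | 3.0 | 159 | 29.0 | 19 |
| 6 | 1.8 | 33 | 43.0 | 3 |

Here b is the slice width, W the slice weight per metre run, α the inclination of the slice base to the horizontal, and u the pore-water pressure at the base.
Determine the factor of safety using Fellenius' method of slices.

FS = 1.46

Ordinary method of slices: FS = Σ[c'·Δl_i + (W_i cosα_i − u_i·Δl_i)·tanφ'] / Σ W_i sinα_i, with Δl_i = b_i / cosα_i.
Slice 1: Δl = 1.5/cos(-12.4°) = 1.536 m; N'_1 = 33·cos(-12.4°) − 4·1.536 = 26.1; c'Δl = 3.69; W sinα = -7.1
Slice 2: Δl = 1.2/cos(-6.0°) = 1.207 m; N'_2 = 71·cos(-6.0°) − 7·1.207 = 62.2; c'Δl = 2.90; W sinα = -7.4
Slice 3: Δl = 2.5/cos2.7° = 2.503 m; N'_3 = 208·cos2.7° − 19·2.503 = 160.2; c'Δl = 6.01; W sinα = 9.8
Slice 4: Δl = 2.6/cos14.8° = 2.689 m; N'_4 = 196·cos14.8° − 32·2.689 = 103.4; c'Δl = 6.45; W sinα = 50.1
Slice 5: Δl = 3.0/cos29.0° = 3.430 m; N'_5 = 159·cos29.0° − 19·3.430 = 73.9; c'Δl = 8.23; W sinα = 77.1
Slice 6: Δl = 1.8/cos43.0° = 2.461 m; N'_6 = 33·cos43.0° − 3·2.461 = 16.8; c'Δl = 5.91; W sinα = 22.5
Σc'Δl = 33.2 kN/m; ΣN' = 442.6 kN/m; ΣW sinα = 144.9 kN/m
Resisting = 33.2 + 442.6·tan21.9° = 33.2 + 177.9 = 211.1 kN/m
FS = 211.1 / 144.9 = 1.456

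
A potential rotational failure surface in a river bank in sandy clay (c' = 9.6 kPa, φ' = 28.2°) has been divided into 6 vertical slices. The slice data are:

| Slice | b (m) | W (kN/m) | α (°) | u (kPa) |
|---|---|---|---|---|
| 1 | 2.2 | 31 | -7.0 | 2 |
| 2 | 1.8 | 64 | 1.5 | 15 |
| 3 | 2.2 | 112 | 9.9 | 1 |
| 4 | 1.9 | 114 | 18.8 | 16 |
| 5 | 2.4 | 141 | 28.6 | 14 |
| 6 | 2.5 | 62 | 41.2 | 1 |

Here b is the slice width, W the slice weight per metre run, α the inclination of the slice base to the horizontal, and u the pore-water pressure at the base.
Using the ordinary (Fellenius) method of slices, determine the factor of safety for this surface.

Ordinary method of slices: FS = Σ[c'·Δl_i + (W_i cosα_i − u_i·Δl_i)·tanφ'] / Σ W_i sinα_i, with Δl_i = b_i / cosα_i.
Slice 1: Δl = 2.2/cos(-7.0°) = 2.217 m; N'_1 = 31·cos(-7.0°) − 2·2.217 = 26.3; c'Δl = 21.28; W sinα = -3.8
Slice 2: Δl = 1.8/cos1.5° = 1.801 m; N'_2 = 64·cos1.5° − 15·1.801 = 37.0; c'Δl = 17.29; W sinα = 1.7
Slice 3: Δl = 2.2/cos9.9° = 2.233 m; N'_3 = 112·cos9.9° − 1·2.233 = 108.1; c'Δl = 21.44; W sinα = 19.3
Slice 4: Δl = 1.9/cos18.8° = 2.007 m; N'_4 = 114·cos18.8° − 16·2.007 = 75.8; c'Δl = 19.27; W sinα = 36.7
Slice 5: Δl = 2.4/cos28.6° = 2.734 m; N'_5 = 141·cos28.6° − 14·2.734 = 85.5; c'Δl = 26.24; W sinα = 67.5
Slice 6: Δl = 2.5/cos41.2° = 3.323 m; N'_6 = 62·cos41.2° − 1·3.323 = 43.3; c'Δl = 31.90; W sinα = 40.8
Σc'Δl = 137.4 kN/m; ΣN' = 376.1 kN/m; ΣW sinα = 162.2 kN/m
Resisting = 137.4 + 376.1·tan28.2° = 137.4 + 201.6 = 339.1 kN/m
FS = 339.1 / 162.2 = 2.090

FS = 2.09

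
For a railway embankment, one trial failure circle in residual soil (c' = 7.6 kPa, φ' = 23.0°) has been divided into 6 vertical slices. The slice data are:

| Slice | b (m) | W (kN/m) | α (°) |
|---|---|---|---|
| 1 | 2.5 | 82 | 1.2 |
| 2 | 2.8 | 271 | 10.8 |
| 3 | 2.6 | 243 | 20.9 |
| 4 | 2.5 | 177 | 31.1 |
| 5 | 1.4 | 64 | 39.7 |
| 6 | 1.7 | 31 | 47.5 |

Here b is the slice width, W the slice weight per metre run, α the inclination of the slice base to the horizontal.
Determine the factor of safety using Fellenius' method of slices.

FS = 1.55

Ordinary method of slices: FS = Σ[c'·Δl_i + (W_i cosα_i)·tanφ'] / Σ W_i sinα_i, with Δl_i = b_i / cosα_i.
Slice 1: Δl = 2.5/cos1.2° = 2.501 m; N'_1 = 82·cos1.2° = 82.0; c'Δl = 19.00; W sinα = 1.7
Slice 2: Δl = 2.8/cos10.8° = 2.850 m; N'_2 = 271·cos10.8° = 266.2; c'Δl = 21.66; W sinα = 50.8
Slice 3: Δl = 2.6/cos20.9° = 2.783 m; N'_3 = 243·cos20.9° = 227.0; c'Δl = 21.15; W sinα = 86.7
Slice 4: Δl = 2.5/cos31.1° = 2.920 m; N'_4 = 177·cos31.1° = 151.6; c'Δl = 22.19; W sinα = 91.4
Slice 5: Δl = 1.4/cos39.7° = 1.820 m; N'_5 = 64·cos39.7° = 49.2; c'Δl = 13.83; W sinα = 40.9
Slice 6: Δl = 1.7/cos47.5° = 2.516 m; N'_6 = 31·cos47.5° = 20.9; c'Δl = 19.12; W sinα = 22.9
Σc'Δl = 117.0 kN/m; ΣN' = 796.9 kN/m; ΣW sinα = 294.3 kN/m
Resisting = 117.0 + 796.9·tan23.0° = 117.0 + 338.3 = 455.2 kN/m
FS = 455.2 / 294.3 = 1.547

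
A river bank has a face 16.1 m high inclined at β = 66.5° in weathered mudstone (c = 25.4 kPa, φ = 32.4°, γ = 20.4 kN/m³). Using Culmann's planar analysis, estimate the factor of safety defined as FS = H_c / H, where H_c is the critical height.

H_c = (4c/γ) · sinβ cosφ / [1 − cos(β − φ)]
    = (4·25.4/20.4) · sin66.5°·cos32.4° / [1 − cos34.1°]
    = 4.980 · 0.7743 / 0.1719 = 22.43 m
FS = H_c / H = 22.43 / 16.1 = 1.393

FS = 1.39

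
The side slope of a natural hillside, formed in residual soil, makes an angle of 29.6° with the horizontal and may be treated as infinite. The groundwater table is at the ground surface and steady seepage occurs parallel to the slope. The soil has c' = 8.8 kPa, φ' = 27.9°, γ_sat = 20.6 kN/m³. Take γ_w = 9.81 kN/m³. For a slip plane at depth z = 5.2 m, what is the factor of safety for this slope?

FS = 0.68

With seepage parallel to the slope and the water table at the surface, the effective normal stress on the slip plane uses the buoyant unit weight γ' = γ_sat − γ_w while the driving shear stress uses γ_sat:
FS = [c' + γ' z cos²β tanφ'] / [γ_sat z sinβ cosβ]
γ' = 20.6 − 9.81 = 10.79 kN/m³
Numerator = 8.8 + 10.79·5.2·cos²29.6°·tan27.9° = 8.8 + 10.79·5.2·0.7560·0.5295 = 31.260 kPa
Denominator = 20.6·5.2·sin29.6°·cos29.6° = 20.6·5.2·0.4939·0.8695 = 46.006 kPa
FS = 31.260 / 46.006 = 0.679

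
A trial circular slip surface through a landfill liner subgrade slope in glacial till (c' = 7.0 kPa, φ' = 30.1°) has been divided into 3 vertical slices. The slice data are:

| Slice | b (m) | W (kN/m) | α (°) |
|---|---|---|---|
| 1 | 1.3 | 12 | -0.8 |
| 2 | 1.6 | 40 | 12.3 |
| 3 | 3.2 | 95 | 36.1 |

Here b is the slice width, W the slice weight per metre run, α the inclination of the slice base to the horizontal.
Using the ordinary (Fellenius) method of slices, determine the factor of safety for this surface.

Ordinary method of slices: FS = Σ[c'·Δl_i + (W_i cosα_i)·tanφ'] / Σ W_i sinα_i, with Δl_i = b_i / cosα_i.
Slice 1: Δl = 1.3/cos(-0.8°) = 1.300 m; N'_1 = 12·cos(-0.8°) = 12.0; c'Δl = 9.10; W sinα = -0.2
Slice 2: Δl = 1.6/cos12.3° = 1.638 m; N'_2 = 40·cos12.3° = 39.1; c'Δl = 11.46; W sinα = 8.5
Slice 3: Δl = 3.2/cos36.1° = 3.960 m; N'_3 = 95·cos36.1° = 76.8; c'Δl = 27.72; W sinα = 56.0
Σc'Δl = 48.3 kN/m; ΣN' = 127.8 kN/m; ΣW sinα = 64.3 kN/m
Resisting = 48.3 + 127.8·tan30.1° = 48.3 + 74.1 = 122.4 kN/m
FS = 122.4 / 64.3 = 1.903

FS = 1.90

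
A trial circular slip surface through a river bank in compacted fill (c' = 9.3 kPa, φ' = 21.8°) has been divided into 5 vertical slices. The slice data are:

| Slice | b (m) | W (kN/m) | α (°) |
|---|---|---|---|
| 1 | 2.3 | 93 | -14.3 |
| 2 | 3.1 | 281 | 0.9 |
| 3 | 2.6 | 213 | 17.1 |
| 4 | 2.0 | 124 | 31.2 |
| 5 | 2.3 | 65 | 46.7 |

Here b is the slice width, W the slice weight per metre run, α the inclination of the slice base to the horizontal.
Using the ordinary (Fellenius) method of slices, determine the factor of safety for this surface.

Ordinary method of slices: FS = Σ[c'·Δl_i + (W_i cosα_i)·tanφ'] / Σ W_i sinα_i, with Δl_i = b_i / cosα_i.
Slice 1: Δl = 2.3/cos(-14.3°) = 2.374 m; N'_1 = 93·cos(-14.3°) = 90.1; c'Δl = 22.07; W sinα = -23.0
Slice 2: Δl = 3.1/cos0.9° = 3.100 m; N'_2 = 281·cos0.9° = 281.0; c'Δl = 28.83; W sinα = 4.4
Slice 3: Δl = 2.6/cos17.1° = 2.720 m; N'_3 = 213·cos17.1° = 203.6; c'Δl = 25.30; W sinα = 62.6
Slice 4: Δl = 2.0/cos31.2° = 2.338 m; N'_4 = 124·cos31.2° = 106.1; c'Δl = 21.75; W sinα = 64.2
Slice 5: Δl = 2.3/cos46.7° = 3.354 m; N'_5 = 65·cos46.7° = 44.6; c'Δl = 31.19; W sinα = 47.3
Σc'Δl = 129.1 kN/m; ΣN' = 725.3 kN/m; ΣW sinα = 155.6 kN/m
Resisting = 129.1 + 725.3·tan21.8° = 129.1 + 290.1 = 419.2 kN/m
FS = 419.2 / 155.6 = 2.694

FS = 2.69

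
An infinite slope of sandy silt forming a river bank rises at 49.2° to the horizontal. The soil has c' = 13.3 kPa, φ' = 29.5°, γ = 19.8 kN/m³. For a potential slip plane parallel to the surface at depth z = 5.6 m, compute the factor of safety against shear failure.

For an infinite slope with a slip plane parallel to the surface (no pore pressure): FS = [c' + γz cos²β tanφ'] / [γz sinβ cosβ].
γz = 19.8·5.6 = 110.88 kN/m²
Numerator = 13.3 + 110.88·cos²49.2°·tan29.5° = 13.3 + 110.88·0.4270·0.5658 = 40.084 kPa
Denominator = 110.88·sin49.2°·cos49.2° = 110.88·0.7570·0.6534 = 54.845 kPa
FS = 40.084 / 54.845 = 0.731

FS = 0.73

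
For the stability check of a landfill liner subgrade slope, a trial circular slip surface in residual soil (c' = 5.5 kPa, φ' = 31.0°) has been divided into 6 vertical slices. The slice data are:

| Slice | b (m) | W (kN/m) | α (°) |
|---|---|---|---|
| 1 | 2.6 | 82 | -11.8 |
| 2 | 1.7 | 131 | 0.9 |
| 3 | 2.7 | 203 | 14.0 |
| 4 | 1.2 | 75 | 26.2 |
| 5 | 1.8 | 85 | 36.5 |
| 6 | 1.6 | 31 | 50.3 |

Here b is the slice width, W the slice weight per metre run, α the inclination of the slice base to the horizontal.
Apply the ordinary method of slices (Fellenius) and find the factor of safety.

Ordinary method of slices: FS = Σ[c'·Δl_i + (W_i cosα_i)·tanφ'] / Σ W_i sinα_i, with Δl_i = b_i / cosα_i.
Slice 1: Δl = 2.6/cos(-11.8°) = 2.656 m; N'_1 = 82·cos(-11.8°) = 80.3; c'Δl = 14.61; W sinα = -16.8
Slice 2: Δl = 1.7/cos0.9° = 1.700 m; N'_2 = 131·cos0.9° = 131.0; c'Δl = 9.35; W sinα = 2.1
Slice 3: Δl = 2.7/cos14.0° = 2.783 m; N'_3 = 203·cos14.0° = 197.0; c'Δl = 15.30; W sinα = 49.1
Slice 4: Δl = 1.2/cos26.2° = 1.337 m; N'_4 = 75·cos26.2° = 67.3; c'Δl = 7.36; W sinα = 33.1
Slice 5: Δl = 1.8/cos36.5° = 2.239 m; N'_5 = 85·cos36.5° = 68.3; c'Δl = 12.32; W sinα = 50.6
Slice 6: Δl = 1.6/cos50.3° = 2.505 m; N'_6 = 31·cos50.3° = 19.8; c'Δl = 13.78; W sinα = 23.9
Σc'Δl = 72.7 kN/m; ΣN' = 563.6 kN/m; ΣW sinα = 141.9 kN/m
Resisting = 72.7 + 563.6·tan31.0° = 72.7 + 338.7 = 411.4 kN/m
FS = 411.4 / 141.9 = 2.899

FS = 2.90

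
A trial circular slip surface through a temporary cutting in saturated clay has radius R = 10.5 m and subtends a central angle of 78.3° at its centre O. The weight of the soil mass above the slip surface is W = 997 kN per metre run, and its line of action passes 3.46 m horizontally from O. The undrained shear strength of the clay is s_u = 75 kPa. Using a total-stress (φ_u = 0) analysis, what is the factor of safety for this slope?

FS = 3.28

Taking moments about the centre O, the resisting moment is provided by the undrained shear strength acting along the arc:
Arc length L_a = R·θ = 10.5·(78.3°·π/180) = 10.5·1.3666 = 14.35 m
M_R = s_u·L_a·R = 75·14.35·10.5 = 11300.0 kN·m/m
M_D = W·d = 997·3.46 = 3449.6 kN·m/m
FS = M_R / M_D = 11300.0 / 3449.6 = 3.276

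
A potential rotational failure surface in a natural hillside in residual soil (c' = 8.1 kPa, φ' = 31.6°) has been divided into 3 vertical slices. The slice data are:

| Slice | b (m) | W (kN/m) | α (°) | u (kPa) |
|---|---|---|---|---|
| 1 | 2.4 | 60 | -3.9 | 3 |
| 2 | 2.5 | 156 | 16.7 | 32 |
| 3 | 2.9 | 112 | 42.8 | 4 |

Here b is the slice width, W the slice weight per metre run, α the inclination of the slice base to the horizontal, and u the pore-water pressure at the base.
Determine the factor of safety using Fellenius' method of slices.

FS = 1.60

Ordinary method of slices: FS = Σ[c'·Δl_i + (W_i cosα_i − u_i·Δl_i)·tanφ'] / Σ W_i sinα_i, with Δl_i = b_i / cosα_i.
Slice 1: Δl = 2.4/cos(-3.9°) = 2.406 m; N'_1 = 60·cos(-3.9°) − 3·2.406 = 52.6; c'Δl = 19.49; W sinα = -4.1
Slice 2: Δl = 2.5/cos16.7° = 2.610 m; N'_2 = 156·cos16.7° − 32·2.610 = 65.9; c'Δl = 21.14; W sinα = 44.8
Slice 3: Δl = 2.9/cos42.8° = 3.952 m; N'_3 = 112·cos42.8° − 4·3.952 = 66.4; c'Δl = 32.01; W sinα = 76.1
Σc'Δl = 72.6 kN/m; ΣN' = 184.9 kN/m; ΣW sinα = 116.8 kN/m
Resisting = 72.6 + 184.9·tan31.6° = 72.6 + 113.8 = 186.4 kN/m
FS = 186.4 / 116.8 = 1.595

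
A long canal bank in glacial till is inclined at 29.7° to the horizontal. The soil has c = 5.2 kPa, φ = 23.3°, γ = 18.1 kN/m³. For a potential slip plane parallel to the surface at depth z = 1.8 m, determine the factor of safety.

For an infinite slope with a slip plane parallel to the surface (no pore pressure): FS = [c + γz cos²β tanφ] / [γz sinβ cosβ].
γz = 18.1·1.8 = 32.58 kN/m²
Numerator = 5.2 + 32.58·cos²29.7°·tan23.3° = 5.2 + 32.58·0.7545·0.4307 = 15.787 kPa
Denominator = 32.58·sin29.7°·cos29.7° = 32.58·0.4955·0.8686 = 14.021 kPa
FS = 15.787 / 14.021 = 1.126

FS = 1.13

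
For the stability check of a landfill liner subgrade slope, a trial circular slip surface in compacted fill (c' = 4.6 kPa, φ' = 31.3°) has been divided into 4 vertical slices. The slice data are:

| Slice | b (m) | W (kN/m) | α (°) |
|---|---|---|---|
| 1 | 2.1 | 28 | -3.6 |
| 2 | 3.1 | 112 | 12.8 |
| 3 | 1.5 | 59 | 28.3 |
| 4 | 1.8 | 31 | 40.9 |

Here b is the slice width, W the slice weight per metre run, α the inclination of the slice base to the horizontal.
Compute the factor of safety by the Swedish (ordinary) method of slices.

FS = 2.42

Ordinary method of slices: FS = Σ[c'·Δl_i + (W_i cosα_i)·tanφ'] / Σ W_i sinα_i, with Δl_i = b_i / cosα_i.
Slice 1: Δl = 2.1/cos(-3.6°) = 2.104 m; N'_1 = 28·cos(-3.6°) = 27.9; c'Δl = 9.68; W sinα = -1.8
Slice 2: Δl = 3.1/cos12.8° = 3.179 m; N'_2 = 112·cos12.8° = 109.2; c'Δl = 14.62; W sinα = 24.8
Slice 3: Δl = 1.5/cos28.3° = 1.704 m; N'_3 = 59·cos28.3° = 51.9; c'Δl = 7.84; W sinα = 28.0
Slice 4: Δl = 1.8/cos40.9° = 2.381 m; N'_4 = 31·cos40.9° = 23.4; c'Δl = 10.95; W sinα = 20.3
Σc'Δl = 43.1 kN/m; ΣN' = 212.5 kN/m; ΣW sinα = 71.3 kN/m
Resisting = 43.1 + 212.5·tan31.3° = 43.1 + 129.2 = 172.3 kN/m
FS = 172.3 / 71.3 = 2.416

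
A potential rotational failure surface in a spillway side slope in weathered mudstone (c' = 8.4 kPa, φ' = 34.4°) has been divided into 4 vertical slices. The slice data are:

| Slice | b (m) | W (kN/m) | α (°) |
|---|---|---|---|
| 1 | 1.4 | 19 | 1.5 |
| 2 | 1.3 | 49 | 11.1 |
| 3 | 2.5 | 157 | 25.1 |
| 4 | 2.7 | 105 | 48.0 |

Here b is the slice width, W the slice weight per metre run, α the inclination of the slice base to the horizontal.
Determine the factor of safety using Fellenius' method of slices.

Ordinary method of slices: FS = Σ[c'·Δl_i + (W_i cosα_i)·tanφ'] / Σ W_i sinα_i, with Δl_i = b_i / cosα_i.
Slice 1: Δl = 1.4/cos1.5° = 1.400 m; N'_1 = 19·cos1.5° = 19.0; c'Δl = 11.76; W sinα = 0.5
Slice 2: Δl = 1.3/cos11.1° = 1.325 m; N'_2 = 49·cos11.1° = 48.1; c'Δl = 11.13; W sinα = 9.4
Slice 3: Δl = 2.5/cos25.1° = 2.761 m; N'_3 = 157·cos25.1° = 142.2; c'Δl = 23.19; W sinα = 66.6
Slice 4: Δl = 2.7/cos48.0° = 4.035 m; N'_4 = 105·cos48.0° = 70.3; c'Δl = 33.89; W sinα = 78.0
Σc'Δl = 80.0 kN/m; ΣN' = 279.5 kN/m; ΣW sinα = 154.6 kN/m
Resisting = 80.0 + 279.5·tan34.4° = 80.0 + 191.4 = 271.4 kN/m
FS = 271.4 / 154.6 = 1.756

FS = 1.76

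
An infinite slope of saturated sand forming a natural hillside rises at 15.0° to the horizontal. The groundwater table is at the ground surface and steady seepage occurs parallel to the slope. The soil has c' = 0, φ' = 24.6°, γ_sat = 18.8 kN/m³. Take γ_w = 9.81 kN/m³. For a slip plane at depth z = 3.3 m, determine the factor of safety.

FS = 0.82

With seepage parallel to the slope and the water table at the surface, the effective normal stress on the slip plane uses the buoyant unit weight γ' = γ_sat − γ_w while the driving shear stress uses γ_sat:
FS = [c' + γ' z cos²β tanφ'] / [γ_sat z sinβ cosβ]
(For c' = 0 this reduces to FS = (γ'/γ_sat)·tanφ'/tanβ.)
γ' = 18.8 − 9.81 = 8.99 kN/m³
Numerator = 0.0 + 8.99·3.3·cos²15.0°·tan24.6° = 0.0 + 8.99·3.3·0.9330·0.4578 = 12.673 kPa
Denominator = 18.8·3.3·sin15.0°·cos15.0° = 18.8·3.3·0.2588·0.9659 = 15.510 kPa
FS = 12.673 / 15.510 = 0.817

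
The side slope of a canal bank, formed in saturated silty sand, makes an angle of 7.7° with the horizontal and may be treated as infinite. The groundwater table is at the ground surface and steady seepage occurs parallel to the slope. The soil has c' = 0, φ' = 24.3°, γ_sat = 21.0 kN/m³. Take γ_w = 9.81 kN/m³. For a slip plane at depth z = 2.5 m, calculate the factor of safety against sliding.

With seepage parallel to the slope and the water table at the surface, the effective normal stress on the slip plane uses the buoyant unit weight γ' = γ_sat − γ_w while the driving shear stress uses γ_sat:
FS = [c' + γ' z cos²β tanφ'] / [γ_sat z sinβ cosβ]
(For c' = 0 this reduces to FS = (γ'/γ_sat)·tanφ'/tanβ.)
γ' = 21.0 − 9.81 = 11.19 kN/m³
Numerator = 0.0 + 11.19·2.5·cos²7.7°·tan24.3° = 0.0 + 11.19·2.5·0.9820·0.4515 = 12.404 kPa
Denominator = 21.0·2.5·sin7.7°·cos7.7° = 21.0·2.5·0.1340·0.9910 = 6.971 kPa
FS = 12.404 / 6.971 = 1.779

FS = 1.78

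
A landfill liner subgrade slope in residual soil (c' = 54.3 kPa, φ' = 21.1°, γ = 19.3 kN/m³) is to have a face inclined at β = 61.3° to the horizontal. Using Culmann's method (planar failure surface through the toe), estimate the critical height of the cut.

H_c = 38.99 m

Culmann's analysis gives the critical failure plane at α_cr = (β + φ')/2 = (61.3 + 21.1)/2 = 41.2°, and the critical height
H_c = (4c'/γ) · sinβ cosφ' / [1 − cos(β − φ')]
    = (4·54.3/19.3) · sin61.3°·cos21.1° / [1 − cos(40.2°)]
    = 11.254 · 0.8771·0.9330 / [1 − 0.7638]
    = 11.254 · 0.8183 / 0.2362
    = 38.99 m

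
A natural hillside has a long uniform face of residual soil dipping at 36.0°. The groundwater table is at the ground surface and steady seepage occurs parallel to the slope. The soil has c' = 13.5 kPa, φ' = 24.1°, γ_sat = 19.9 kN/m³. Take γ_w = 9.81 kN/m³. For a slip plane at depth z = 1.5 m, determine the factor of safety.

With seepage parallel to the slope and the water table at the surface, the effective normal stress on the slip plane uses the buoyant unit weight γ' = γ_sat − γ_w while the driving shear stress uses γ_sat:
FS = [c' + γ' z cos²β tanφ'] / [γ_sat z sinβ cosβ]
γ' = 19.9 − 9.81 = 10.09 kN/m³
Numerator = 13.5 + 10.09·1.5·cos²36.0°·tan24.1° = 13.5 + 10.09·1.5·0.6545·0.4473 = 17.931 kPa
Denominator = 19.9·1.5·sin36.0°·cos36.0° = 19.9·1.5·0.5878·0.8090 = 14.195 kPa
FS = 17.931 / 14.195 = 1.263

FS = 1.26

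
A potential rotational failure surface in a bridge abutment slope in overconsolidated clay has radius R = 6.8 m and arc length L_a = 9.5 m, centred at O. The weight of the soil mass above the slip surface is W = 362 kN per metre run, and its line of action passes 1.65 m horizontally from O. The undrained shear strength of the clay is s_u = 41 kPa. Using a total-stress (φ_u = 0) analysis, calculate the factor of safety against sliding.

FS = 4.43

Taking moments about the centre O, the resisting moment is provided by the undrained shear strength acting along the arc:
M_R = s_u·L_a·R = 41·9.50·6.8 = 2648.6 kN·m/m
M_D = W·d = 362·1.65 = 597.3 kN·m/m
FS = M_R / M_D = 2648.6 / 597.3 = 4.434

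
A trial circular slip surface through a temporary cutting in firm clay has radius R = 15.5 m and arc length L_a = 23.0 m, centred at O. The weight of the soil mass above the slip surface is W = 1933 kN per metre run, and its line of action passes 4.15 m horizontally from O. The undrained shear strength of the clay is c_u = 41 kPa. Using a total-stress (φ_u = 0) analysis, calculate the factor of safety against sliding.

FS = 1.82

Taking moments about the centre O, the resisting moment is provided by the undrained shear strength acting along the arc:
M_R = c_u·L_a·R = 41·23.00·15.5 = 14616.5 kN·m/m
M_D = W·d = 1933·4.15 = 8022.0 kN·m/m
FS = M_R / M_D = 14616.5 / 8022.0 = 1.822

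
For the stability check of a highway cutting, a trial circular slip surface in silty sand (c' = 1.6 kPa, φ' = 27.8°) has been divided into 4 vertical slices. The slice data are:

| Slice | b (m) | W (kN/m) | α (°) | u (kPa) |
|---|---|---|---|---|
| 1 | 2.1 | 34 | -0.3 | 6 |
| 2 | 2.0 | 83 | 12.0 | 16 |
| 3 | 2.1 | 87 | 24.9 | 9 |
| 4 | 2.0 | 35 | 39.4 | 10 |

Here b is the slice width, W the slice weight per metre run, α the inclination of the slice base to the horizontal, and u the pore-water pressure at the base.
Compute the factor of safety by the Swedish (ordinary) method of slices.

Ordinary method of slices: FS = Σ[c'·Δl_i + (W_i cosα_i − u_i·Δl_i)·tanφ'] / Σ W_i sinα_i, with Δl_i = b_i / cosα_i.
Slice 1: Δl = 2.1/cos(-0.3°) = 2.100 m; N'_1 = 34·cos(-0.3°) − 6·2.100 = 21.4; c'Δl = 3.36; W sinα = -0.2
Slice 2: Δl = 2.0/cos12.0° = 2.045 m; N'_2 = 83·cos12.0° − 16·2.045 = 48.5; c'Δl = 3.27; W sinα = 17.3
Slice 3: Δl = 2.1/cos24.9° = 2.315 m; N'_3 = 87·cos24.9° − 9·2.315 = 58.1; c'Δl = 3.70; W sinα = 36.6
Slice 4: Δl = 2.0/cos39.4° = 2.588 m; N'_4 = 35·cos39.4° − 10·2.588 = 1.2; c'Δl = 4.14; W sinα = 22.2
Σc'Δl = 14.5 kN/m; ΣN' = 129.1 kN/m; ΣW sinα = 75.9 kN/m
Resisting = 14.5 + 129.1·tan27.8° = 14.5 + 68.1 = 82.5 kN/m
FS = 82.5 / 75.9 = 1.087

FS = 1.09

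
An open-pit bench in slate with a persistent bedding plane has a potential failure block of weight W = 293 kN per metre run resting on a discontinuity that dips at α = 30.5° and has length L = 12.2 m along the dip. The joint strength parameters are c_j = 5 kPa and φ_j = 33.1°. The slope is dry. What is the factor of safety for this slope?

Resolving the block weight along and normal to the plane and applying the Mohr–Coulomb strength on the joint:
N' = W cosα = 293·cos30.5° = 252.5 kN/m
Driving force T = W sinα = 293·sin30.5° = 148.7 kN/m
Resisting force R = c_j·L + N'·tanφ_j = 5·12.2 + 252.5·tan33.1° = 61.0 + 164.6 = 225.6 kN/m
FS = R / T = 225.6 / 148.7 = 1.517

FS = 1.52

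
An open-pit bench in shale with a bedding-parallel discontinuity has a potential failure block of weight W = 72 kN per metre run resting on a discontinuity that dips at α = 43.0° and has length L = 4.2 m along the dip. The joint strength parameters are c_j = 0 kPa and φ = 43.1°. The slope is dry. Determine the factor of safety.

FS = 1.00

Resolving the block weight along and normal to the plane and applying the Mohr–Coulomb strength on the joint:
N' = W cosα = 72·cos43.0° = 52.7 kN/m
Driving force T = W sinα = 72·sin43.0° = 49.1 kN/m
Resisting force R = c_j·L + N'·tanφ = 0·4.2 + 52.7·tan43.1° = 0.0 + 49.3 = 49.3 kN/m
FS = R / T = 49.3 / 49.1 = 1.004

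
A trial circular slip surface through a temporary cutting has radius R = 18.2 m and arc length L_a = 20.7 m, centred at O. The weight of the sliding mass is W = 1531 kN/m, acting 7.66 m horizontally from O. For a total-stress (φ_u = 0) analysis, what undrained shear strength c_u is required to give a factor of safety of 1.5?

c_u = 46.7 kPa

FS = c_u·L_a·R / (W·d), so c_u = FS·W·d / (L_a·R).
c_u = 1.5·1531·7.66 / (20.70·18.2) = 17591.2 / 376.74 = 46.69 kPa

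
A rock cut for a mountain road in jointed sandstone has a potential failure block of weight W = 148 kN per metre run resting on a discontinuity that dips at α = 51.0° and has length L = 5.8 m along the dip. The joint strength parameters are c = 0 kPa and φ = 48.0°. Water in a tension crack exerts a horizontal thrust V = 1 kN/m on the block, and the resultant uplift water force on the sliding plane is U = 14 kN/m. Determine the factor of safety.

FS = 0.75

Resolving the block weight along and normal to the plane and applying the Mohr–Coulomb strength on the joint:
N' = W cosα − U − V sinα = 148·cos51.0° − 14 − 1·sin51.0° = 78.4 kN/m
Driving force T = W sinα + V cosα = 148·sin51.0° + 1·cos51.0° = 115.6 kN/m
Resisting force R = c·L + N'·tanφ = 0·5.8 + 78.4·tan48.0° = 0.0 + 87.0 = 87.0 kN/m
FS = R / T = 87.0 / 115.6 = 0.753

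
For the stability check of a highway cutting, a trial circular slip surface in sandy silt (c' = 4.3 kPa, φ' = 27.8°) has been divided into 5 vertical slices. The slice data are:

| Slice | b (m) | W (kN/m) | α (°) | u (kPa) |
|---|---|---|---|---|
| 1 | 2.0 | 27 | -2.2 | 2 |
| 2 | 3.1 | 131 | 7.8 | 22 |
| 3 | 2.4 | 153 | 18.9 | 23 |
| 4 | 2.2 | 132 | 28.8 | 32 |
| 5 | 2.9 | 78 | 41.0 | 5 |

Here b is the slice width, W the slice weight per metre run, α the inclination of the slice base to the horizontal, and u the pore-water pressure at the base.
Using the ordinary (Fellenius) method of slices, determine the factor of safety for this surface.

Ordinary method of slices: FS = Σ[c'·Δl_i + (W_i cosα_i − u_i·Δl_i)·tanφ'] / Σ W_i sinα_i, with Δl_i = b_i / cosα_i.
Slice 1: Δl = 2.0/cos(-2.2°) = 2.001 m; N'_1 = 27·cos(-2.2°) − 2·2.001 = 23.0; c'Δl = 8.61; W sinα = -1.0
Slice 2: Δl = 3.1/cos7.8° = 3.129 m; N'_2 = 131·cos7.8° − 22·3.129 = 61.0; c'Δl = 13.45; W sinα = 17.8
Slice 3: Δl = 2.4/cos18.9° = 2.537 m; N'_3 = 153·cos18.9° − 23·2.537 = 86.4; c'Δl = 10.91; W sinα = 49.6
Slice 4: Δl = 2.2/cos28.8° = 2.511 m; N'_4 = 132·cos28.8° − 32·2.511 = 35.3; c'Δl = 10.80; W sinα = 63.6
Slice 5: Δl = 2.9/cos41.0° = 3.843 m; N'_5 = 78·cos41.0° − 5·3.843 = 39.7; c'Δl = 16.52; W sinα = 51.2
Σc'Δl = 60.3 kN/m; ΣN' = 245.3 kN/m; ΣW sinα = 181.1 kN/m
Resisting = 60.3 + 245.3·tan27.8° = 60.3 + 129.3 = 189.6 kN/m
FS = 189.6 / 181.1 = 1.047

FS = 1.05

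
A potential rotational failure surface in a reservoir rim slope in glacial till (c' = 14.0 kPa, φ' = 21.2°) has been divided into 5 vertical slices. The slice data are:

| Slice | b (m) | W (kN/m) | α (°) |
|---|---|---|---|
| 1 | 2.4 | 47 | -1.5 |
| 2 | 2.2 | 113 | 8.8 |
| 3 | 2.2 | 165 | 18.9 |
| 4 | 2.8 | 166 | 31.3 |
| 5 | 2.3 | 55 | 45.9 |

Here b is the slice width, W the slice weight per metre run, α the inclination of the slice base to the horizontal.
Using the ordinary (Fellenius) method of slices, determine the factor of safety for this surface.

FS = 1.95

Ordinary method of slices: FS = Σ[c'·Δl_i + (W_i cosα_i)·tanφ'] / Σ W_i sinα_i, with Δl_i = b_i / cosα_i.
Slice 1: Δl = 2.4/cos(-1.5°) = 2.401 m; N'_1 = 47·cos(-1.5°) = 47.0; c'Δl = 33.61; W sinα = -1.2
Slice 2: Δl = 2.2/cos8.8° = 2.226 m; N'_2 = 113·cos8.8° = 111.7; c'Δl = 31.17; W sinα = 17.3
Slice 3: Δl = 2.2/cos18.9° = 2.325 m; N'_3 = 165·cos18.9° = 156.1; c'Δl = 32.56; W sinα = 53.4
Slice 4: Δl = 2.8/cos31.3° = 3.277 m; N'_4 = 166·cos31.3° = 141.8; c'Δl = 45.88; W sinα = 86.2
Slice 5: Δl = 2.3/cos45.9° = 3.305 m; N'_5 = 55·cos45.9° = 38.3; c'Δl = 46.27; W sinα = 39.5
Σc'Δl = 189.5 kN/m; ΣN' = 494.9 kN/m; ΣW sinα = 195.2 kN/m
Resisting = 189.5 + 494.9·tan21.2° = 189.5 + 191.9 = 381.4 kN/m
FS = 381.4 / 195.2 = 1.954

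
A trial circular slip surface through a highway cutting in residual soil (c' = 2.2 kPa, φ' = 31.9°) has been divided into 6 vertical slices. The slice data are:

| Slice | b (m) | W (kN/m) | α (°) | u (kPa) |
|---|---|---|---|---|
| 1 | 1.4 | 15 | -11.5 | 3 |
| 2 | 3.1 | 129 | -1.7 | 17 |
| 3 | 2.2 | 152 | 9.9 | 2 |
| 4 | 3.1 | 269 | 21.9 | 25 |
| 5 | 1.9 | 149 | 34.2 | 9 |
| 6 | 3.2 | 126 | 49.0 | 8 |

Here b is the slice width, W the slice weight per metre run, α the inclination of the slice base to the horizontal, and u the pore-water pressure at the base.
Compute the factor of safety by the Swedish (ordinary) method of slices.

Ordinary method of slices: FS = Σ[c'·Δl_i + (W_i cosα_i − u_i·Δl_i)·tanφ'] / Σ W_i sinα_i, with Δl_i = b_i / cosα_i.
Slice 1: Δl = 1.4/cos(-11.5°) = 1.429 m; N'_1 = 15·cos(-11.5°) − 3·1.429 = 10.4; c'Δl = 3.14; W sinα = -3.0
Slice 2: Δl = 3.1/cos(-1.7°) = 3.101 m; N'_2 = 129·cos(-1.7°) − 17·3.101 = 76.2; c'Δl = 6.82; W sinα = -3.8
Slice 3: Δl = 2.2/cos9.9° = 2.233 m; N'_3 = 152·cos9.9° − 2·2.233 = 145.3; c'Δl = 4.91; W sinα = 26.1
Slice 4: Δl = 3.1/cos21.9° = 3.341 m; N'_4 = 269·cos21.9° − 25·3.341 = 166.1; c'Δl = 7.35; W sinα = 100.3
Slice 5: Δl = 1.9/cos34.2° = 2.297 m; N'_5 = 149·cos34.2° − 9·2.297 = 102.6; c'Δl = 5.05; W sinα = 83.8
Slice 6: Δl = 3.2/cos49.0° = 4.878 m; N'_6 = 126·cos49.0° − 8·4.878 = 43.6; c'Δl = 10.73; W sinα = 95.1
Σc'Δl = 38.0 kN/m; ΣN' = 544.2 kN/m; ΣW sinα = 298.5 kN/m
Resisting = 38.0 + 544.2·tan31.9° = 38.0 + 338.7 = 376.7 kN/m
FS = 376.7 / 298.5 = 1.262

FS = 1.26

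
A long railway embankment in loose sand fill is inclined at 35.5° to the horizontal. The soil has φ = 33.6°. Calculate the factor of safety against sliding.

FS = 0.93

For a dry cohesionless infinite slope the factor of safety is FS = tanφ / tanβ.
FS = tan33.6° / tan35.5° = 0.6644 / 0.7133 = 0.931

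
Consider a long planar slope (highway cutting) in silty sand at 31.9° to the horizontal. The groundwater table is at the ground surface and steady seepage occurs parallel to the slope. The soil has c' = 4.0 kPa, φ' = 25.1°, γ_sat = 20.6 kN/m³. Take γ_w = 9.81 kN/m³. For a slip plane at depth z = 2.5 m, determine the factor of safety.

FS = 0.57

With seepage parallel to the slope and the water table at the surface, the effective normal stress on the slip plane uses the buoyant unit weight γ' = γ_sat − γ_w while the driving shear stress uses γ_sat:
FS = [c' + γ' z cos²β tanφ'] / [γ_sat z sinβ cosβ]
γ' = 20.6 − 9.81 = 10.79 kN/m³
Numerator = 4.0 + 10.79·2.5·cos²31.9°·tan25.1° = 4.0 + 10.79·2.5·0.7208·0.4684 = 13.107 kPa
Denominator = 20.6·2.5·sin31.9°·cos31.9° = 20.6·2.5·0.5284·0.8490 = 23.104 kPa
FS = 13.107 / 23.104 = 0.567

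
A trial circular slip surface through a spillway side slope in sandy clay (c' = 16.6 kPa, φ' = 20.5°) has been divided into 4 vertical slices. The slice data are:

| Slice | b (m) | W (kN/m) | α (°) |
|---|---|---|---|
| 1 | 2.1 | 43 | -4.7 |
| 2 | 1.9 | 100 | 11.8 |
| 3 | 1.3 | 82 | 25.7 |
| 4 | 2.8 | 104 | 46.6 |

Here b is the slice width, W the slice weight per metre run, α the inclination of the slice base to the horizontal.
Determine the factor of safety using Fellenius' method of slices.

Ordinary method of slices: FS = Σ[c'·Δl_i + (W_i cosα_i)·tanφ'] / Σ W_i sinα_i, with Δl_i = b_i / cosα_i.
Slice 1: Δl = 2.1/cos(-4.7°) = 2.107 m; N'_1 = 43·cos(-4.7°) = 42.9; c'Δl = 34.98; W sinα = -3.5
Slice 2: Δl = 1.9/cos11.8° = 1.941 m; N'_2 = 100·cos11.8° = 97.9; c'Δl = 32.22; W sinα = 20.4
Slice 3: Δl = 1.3/cos25.7° = 1.443 m; N'_3 = 82·cos25.7° = 73.9; c'Δl = 23.95; W sinα = 35.6
Slice 4: Δl = 2.8/cos46.6° = 4.075 m; N'_4 = 104·cos46.6° = 71.5; c'Δl = 67.65; W sinα = 75.6
Σc'Δl = 158.8 kN/m; ΣN' = 286.1 kN/m; ΣW sinα = 128.1 kN/m
Resisting = 158.8 + 286.1·tan20.5° = 158.8 + 107.0 = 265.8 kN/m
FS = 265.8 / 128.1 = 2.075

FS = 2.08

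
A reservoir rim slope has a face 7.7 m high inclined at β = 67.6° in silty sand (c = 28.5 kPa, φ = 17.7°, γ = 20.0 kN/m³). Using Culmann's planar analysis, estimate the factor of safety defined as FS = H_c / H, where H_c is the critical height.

H_c = (4c/γ) · sinβ cosφ / [1 − cos(β − φ)]
    = (4·28.5/20.0) · sin67.6°·cos17.7° / [1 − cos49.9°]
    = 5.700 · 0.8808 / 0.3559 = 14.11 m
FS = H_c / H = 14.11 / 7.7 = 1.832

FS = 1.83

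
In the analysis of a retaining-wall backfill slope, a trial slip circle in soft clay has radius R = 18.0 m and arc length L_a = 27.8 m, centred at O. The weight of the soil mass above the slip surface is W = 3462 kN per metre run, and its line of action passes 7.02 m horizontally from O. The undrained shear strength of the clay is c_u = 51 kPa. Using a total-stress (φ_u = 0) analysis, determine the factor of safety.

Taking moments about the centre O, the resisting moment is provided by the undrained shear strength acting along the arc:
M_R = c_u·L_a·R = 51·27.80·18.0 = 25520.4 kN·m/m
M_D = W·d = 3462·7.02 = 24303.2 kN·m/m
FS = M_R / M_D = 25520.4 / 24303.2 = 1.050

FS = 1.05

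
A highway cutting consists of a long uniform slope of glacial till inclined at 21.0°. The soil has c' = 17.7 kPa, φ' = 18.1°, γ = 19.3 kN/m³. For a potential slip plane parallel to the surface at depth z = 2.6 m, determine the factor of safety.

For an infinite slope with a slip plane parallel to the surface (no pore pressure): FS = [c' + γz cos²β tanφ'] / [γz sinβ cosβ].
γz = 19.3·2.6 = 50.18 kN/m²
Numerator = 17.7 + 50.18·cos²21.0°·tan18.1° = 17.7 + 50.18·0.8716·0.3269 = 31.995 kPa
Denominator = 50.18·sin21.0°·cos21.0° = 50.18·0.3584·0.9336 = 16.788 kPa
FS = 31.995 / 16.788 = 1.906

FS = 1.91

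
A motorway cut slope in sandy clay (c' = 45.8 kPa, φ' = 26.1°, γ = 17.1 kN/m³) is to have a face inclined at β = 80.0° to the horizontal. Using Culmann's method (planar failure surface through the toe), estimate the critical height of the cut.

H_c = 23.06 m

Culmann's analysis gives the critical failure plane at α_cr = (β + φ')/2 = (80.0 + 26.1)/2 = 53.0°, and the critical height
H_c = (4c'/γ) · sinβ cosφ' / [1 − cos(β − φ')]
    = (4·45.8/17.1) · sin80.0°·cos26.1° / [1 − cos(53.9°)]
    = 10.713 · 0.9848·0.8980 / [1 − 0.5892]
    = 10.713 · 0.8844 / 0.4108
    = 23.06 m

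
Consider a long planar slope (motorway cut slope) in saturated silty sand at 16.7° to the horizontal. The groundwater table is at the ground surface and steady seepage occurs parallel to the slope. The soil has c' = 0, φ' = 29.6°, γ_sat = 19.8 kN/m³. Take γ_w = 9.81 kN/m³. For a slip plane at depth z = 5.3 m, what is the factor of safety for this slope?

With seepage parallel to the slope and the water table at the surface, the effective normal stress on the slip plane uses the buoyant unit weight γ' = γ_sat − γ_w while the driving shear stress uses γ_sat:
FS = [c' + γ' z cos²β tanφ'] / [γ_sat z sinβ cosβ]
(For c' = 0 this reduces to FS = (γ'/γ_sat)·tanφ'/tanβ.)
γ' = 19.8 − 9.81 = 9.99 kN/m³
Numerator = 0.0 + 9.99·5.3·cos²16.7°·tan29.6° = 0.0 + 9.99·5.3·0.9174·0.5681 = 27.594 kPa
Denominator = 19.8·5.3·sin16.7°·cos16.7° = 19.8·5.3·0.2874·0.9578 = 28.884 kPa
FS = 27.594 / 28.884 = 0.955

FS = 0.96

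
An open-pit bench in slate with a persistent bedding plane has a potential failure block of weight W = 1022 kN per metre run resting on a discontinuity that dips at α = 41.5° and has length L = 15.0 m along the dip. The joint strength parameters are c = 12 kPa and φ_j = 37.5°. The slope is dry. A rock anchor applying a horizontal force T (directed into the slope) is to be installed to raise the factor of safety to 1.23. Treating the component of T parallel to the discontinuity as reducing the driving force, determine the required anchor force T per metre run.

Resolving forces along and normal to the sliding plane, with the horizontal anchor force T adding T·sinα to the effective normal force and T·cosα acting up the plane against the driving force:
FS = [cL + (W cosα + T sinα) tanφ_j] / [W sinα − T cosα]
Without the anchor: N' = 765.4 kN/m, driving T_d = 677.2 kN/m, resisting R = 12·15.0 + 765.4·tan37.5° = 767.3 kN/m, FS = 1.13.
Setting FS = 1.23 and solving for T:
1.23·(677.2 − T cos41.5°) = 767.3 + T sin41.5°·tan37.5°
T·(sin41.5°·tan37.5° + 1.23·cos41.5°) = 1.23·677.2 − 767.3
T·(0.6626·0.7673 + 1.23·0.7490) = 833.0 − 767.3 = 65.6
T·1.4297 = 65.6
T = 45.9 kN/m

T = 46 kN/m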